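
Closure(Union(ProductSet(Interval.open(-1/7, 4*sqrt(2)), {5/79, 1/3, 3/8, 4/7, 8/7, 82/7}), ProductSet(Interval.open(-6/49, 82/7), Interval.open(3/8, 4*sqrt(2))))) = Union(ProductSet({-6/49, 82/7}, Interval(3/8, 4*sqrt(2))), ProductSet(Interval(-1/7, 4*sqrt(2)), {5/79, 1/3, 3/8, 82/7}), ProductSet(Interval.Ropen(-1/7, 4*sqrt(2)), {5/79, 1/3, 3/8, 4/7, 8/7, 82/7}), ProductSet(Interval(-6/49, 82/7), {3/8, 4*sqrt(2)}), ProductSet(Interval.open(-6/49, 82/7), Interval.open(3/8, 4*sqrt(2))))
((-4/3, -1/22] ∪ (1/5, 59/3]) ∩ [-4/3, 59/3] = (-4/3, -1/22] ∪ (1/5, 59/3]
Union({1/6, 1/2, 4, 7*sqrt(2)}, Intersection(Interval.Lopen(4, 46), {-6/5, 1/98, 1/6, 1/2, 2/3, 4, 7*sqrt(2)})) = {1/6, 1/2, 4, 7*sqrt(2)}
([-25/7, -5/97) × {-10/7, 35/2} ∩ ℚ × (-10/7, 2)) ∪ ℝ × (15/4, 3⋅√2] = ℝ × (15/4, 3⋅√2]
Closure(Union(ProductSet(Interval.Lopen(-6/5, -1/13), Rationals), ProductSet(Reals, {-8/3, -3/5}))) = Union(ProductSet(Interval(-6/5, -1/13), Reals), ProductSet(Reals, {-8/3, -3/5}))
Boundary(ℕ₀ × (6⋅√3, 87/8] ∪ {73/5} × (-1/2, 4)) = ({73/5} × [-1/2, 4]) ∪ (ℕ₀ × [6⋅√3, 87/8])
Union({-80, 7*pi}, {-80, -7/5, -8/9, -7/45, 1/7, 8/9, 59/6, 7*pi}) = {-80, -7/5, -8/9, -7/45, 1/7, 8/9, 59/6, 7*pi}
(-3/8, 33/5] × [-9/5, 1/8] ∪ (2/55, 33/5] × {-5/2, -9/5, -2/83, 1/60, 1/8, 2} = ((-3/8, 33/5] × [-9/5, 1/8]) ∪ ((2/55, 33/5] × {-5/2, -9/5, -2/83, 1/60, 1/8, 2})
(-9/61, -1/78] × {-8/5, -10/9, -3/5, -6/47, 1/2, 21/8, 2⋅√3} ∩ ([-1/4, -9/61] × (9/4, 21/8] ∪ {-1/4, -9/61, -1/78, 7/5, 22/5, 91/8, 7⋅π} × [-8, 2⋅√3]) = {-1/78} × {-8/5, -10/9, -3/5, -6/47, 1/2, 21/8, 2⋅√3}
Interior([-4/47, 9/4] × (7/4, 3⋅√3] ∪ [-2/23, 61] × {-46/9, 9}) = (-4/47, 9/4) × (7/4, 3⋅√3)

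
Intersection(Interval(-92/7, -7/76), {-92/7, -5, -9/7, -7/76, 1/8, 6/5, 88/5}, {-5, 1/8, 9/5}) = {-5}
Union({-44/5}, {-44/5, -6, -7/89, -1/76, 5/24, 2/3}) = {-44/5, -6, -7/89, -1/76, 5/24, 2/3}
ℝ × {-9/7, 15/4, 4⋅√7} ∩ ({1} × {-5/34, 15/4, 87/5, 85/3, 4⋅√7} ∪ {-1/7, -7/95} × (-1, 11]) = {-1/7, -7/95, 1} × {15/4, 4⋅√7}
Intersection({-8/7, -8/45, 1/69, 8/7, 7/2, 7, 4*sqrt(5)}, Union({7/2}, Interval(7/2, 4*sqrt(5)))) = {7/2, 7, 4*sqrt(5)}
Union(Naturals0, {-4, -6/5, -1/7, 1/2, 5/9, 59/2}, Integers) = Union({-6/5, -1/7, 1/2, 5/9, 59/2}, Integers)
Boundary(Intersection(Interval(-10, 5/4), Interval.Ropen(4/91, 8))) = {4/91, 5/4}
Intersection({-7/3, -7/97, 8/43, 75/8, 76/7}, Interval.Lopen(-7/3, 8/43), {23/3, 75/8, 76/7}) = EmptySet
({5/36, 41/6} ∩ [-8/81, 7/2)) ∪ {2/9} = {5/36, 2/9}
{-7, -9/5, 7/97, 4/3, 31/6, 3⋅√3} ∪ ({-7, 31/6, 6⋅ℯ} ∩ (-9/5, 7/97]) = {-7, -9/5, 7/97, 4/3, 31/6, 3⋅√3}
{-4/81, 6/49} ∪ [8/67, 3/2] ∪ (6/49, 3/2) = {-4/81} ∪ [8/67, 3/2]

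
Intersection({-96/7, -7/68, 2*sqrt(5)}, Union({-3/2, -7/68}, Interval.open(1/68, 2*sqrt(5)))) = {-7/68}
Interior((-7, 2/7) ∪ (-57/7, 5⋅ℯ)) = (-57/7, 5⋅ℯ)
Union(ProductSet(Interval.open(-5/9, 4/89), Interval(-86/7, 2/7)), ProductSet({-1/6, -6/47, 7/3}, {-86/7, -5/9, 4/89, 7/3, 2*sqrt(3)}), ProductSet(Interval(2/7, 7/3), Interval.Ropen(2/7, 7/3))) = Union(ProductSet({-1/6, -6/47, 7/3}, {-86/7, -5/9, 4/89, 7/3, 2*sqrt(3)}), ProductSet(Interval.open(-5/9, 4/89), Interval(-86/7, 2/7)), ProductSet(Interval(2/7, 7/3), Interval.Ropen(2/7, 7/3)))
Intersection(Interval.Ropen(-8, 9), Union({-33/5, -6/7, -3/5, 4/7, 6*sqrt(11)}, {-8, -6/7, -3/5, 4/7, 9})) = {-8, -33/5, -6/7, -3/5, 4/7}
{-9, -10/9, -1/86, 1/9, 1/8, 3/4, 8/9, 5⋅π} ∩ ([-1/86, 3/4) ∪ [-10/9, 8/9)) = {-10/9, -1/86, 1/9, 1/8, 3/4}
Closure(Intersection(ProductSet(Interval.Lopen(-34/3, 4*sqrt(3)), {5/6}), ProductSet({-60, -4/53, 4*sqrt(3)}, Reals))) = ProductSet({-4/53, 4*sqrt(3)}, {5/6})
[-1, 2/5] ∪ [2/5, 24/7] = [-1, 24/7]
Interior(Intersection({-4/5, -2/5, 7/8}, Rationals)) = EmptySet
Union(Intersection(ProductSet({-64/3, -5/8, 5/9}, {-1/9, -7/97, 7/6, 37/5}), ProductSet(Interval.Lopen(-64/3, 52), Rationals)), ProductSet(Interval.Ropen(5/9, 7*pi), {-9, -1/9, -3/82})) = Union(ProductSet({-5/8, 5/9}, {-1/9, -7/97, 7/6, 37/5}), ProductSet(Interval.Ropen(5/9, 7*pi), {-9, -1/9, -3/82}))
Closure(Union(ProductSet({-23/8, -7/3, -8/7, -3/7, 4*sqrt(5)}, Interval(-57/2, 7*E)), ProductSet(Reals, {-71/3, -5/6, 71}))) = Union(ProductSet({-23/8, -7/3, -8/7, -3/7, 4*sqrt(5)}, Interval(-57/2, 7*E)), ProductSet(Reals, {-71/3, -5/6, 71}))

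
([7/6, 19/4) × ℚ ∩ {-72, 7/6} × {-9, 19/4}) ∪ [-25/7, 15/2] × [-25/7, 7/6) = ({7/6} × {-9, 19/4}) ∪ ([-25/7, 15/2] × [-25/7, 7/6))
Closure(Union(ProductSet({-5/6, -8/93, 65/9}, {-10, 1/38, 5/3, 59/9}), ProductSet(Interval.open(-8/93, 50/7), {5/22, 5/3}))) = Union(ProductSet({-5/6, -8/93, 65/9}, {-10, 1/38, 5/3, 59/9}), ProductSet(Interval(-8/93, 50/7), {5/22, 5/3}))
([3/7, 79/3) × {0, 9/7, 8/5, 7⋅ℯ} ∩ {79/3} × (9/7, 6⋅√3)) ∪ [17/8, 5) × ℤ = [17/8, 5) × ℤ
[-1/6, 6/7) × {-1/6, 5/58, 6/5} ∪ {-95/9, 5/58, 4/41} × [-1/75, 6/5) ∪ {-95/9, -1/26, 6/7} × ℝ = ({-95/9, -1/26, 6/7} × ℝ) ∪ ({-95/9, 5/58, 4/41} × [-1/75, 6/5)) ∪ ([-1/6, 6/7) × {-1/6, 5/58, 6/5})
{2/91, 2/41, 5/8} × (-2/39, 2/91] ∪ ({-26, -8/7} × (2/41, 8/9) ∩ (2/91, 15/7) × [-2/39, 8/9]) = {2/91, 2/41, 5/8} × (-2/39, 2/91]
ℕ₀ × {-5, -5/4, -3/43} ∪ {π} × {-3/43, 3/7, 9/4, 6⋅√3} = (ℕ₀ × {-5, -5/4, -3/43}) ∪ ({π} × {-3/43, 3/7, 9/4, 6⋅√3})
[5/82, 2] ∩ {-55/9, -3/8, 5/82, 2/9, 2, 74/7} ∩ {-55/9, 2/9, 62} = {2/9}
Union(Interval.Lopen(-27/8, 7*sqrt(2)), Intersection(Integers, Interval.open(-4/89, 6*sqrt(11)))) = Union(Interval.Lopen(-27/8, 7*sqrt(2)), Range(0, 20, 1))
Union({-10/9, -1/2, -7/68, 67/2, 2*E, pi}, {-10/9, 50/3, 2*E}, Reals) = Reals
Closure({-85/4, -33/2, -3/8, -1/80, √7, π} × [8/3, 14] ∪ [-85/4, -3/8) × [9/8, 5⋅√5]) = ({-85/4, -33/2, -3/8, -1/80, √7, π} × [8/3, 14]) ∪ ([-85/4, -3/8] × [9/8, 5⋅√5])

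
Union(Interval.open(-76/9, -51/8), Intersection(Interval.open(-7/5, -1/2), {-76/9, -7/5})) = Interval.open(-76/9, -51/8)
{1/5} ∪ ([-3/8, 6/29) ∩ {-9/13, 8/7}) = {1/5}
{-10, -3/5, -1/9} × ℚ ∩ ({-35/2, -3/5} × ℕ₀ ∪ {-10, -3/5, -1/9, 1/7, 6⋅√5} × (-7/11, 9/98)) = ({-3/5} × ℕ₀) ∪ ({-10, -3/5, -1/9} × (ℚ ∩ (-7/11, 9/98)))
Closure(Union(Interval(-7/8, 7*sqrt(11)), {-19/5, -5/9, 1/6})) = Union({-19/5}, Interval(-7/8, 7*sqrt(11)))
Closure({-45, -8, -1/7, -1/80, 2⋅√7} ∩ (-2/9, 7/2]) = {-1/7, -1/80}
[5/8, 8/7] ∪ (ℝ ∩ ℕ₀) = ℕ₀ ∪ [5/8, 8/7]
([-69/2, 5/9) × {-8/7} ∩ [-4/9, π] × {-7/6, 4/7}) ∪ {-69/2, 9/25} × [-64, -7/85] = {-69/2, 9/25} × [-64, -7/85]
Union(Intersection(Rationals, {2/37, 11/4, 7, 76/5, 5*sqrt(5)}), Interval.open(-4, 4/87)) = Union({2/37, 11/4, 7, 76/5}, Interval.open(-4, 4/87))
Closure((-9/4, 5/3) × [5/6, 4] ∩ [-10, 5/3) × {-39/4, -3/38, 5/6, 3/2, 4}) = [-9/4, 5/3] × {5/6, 3/2, 4}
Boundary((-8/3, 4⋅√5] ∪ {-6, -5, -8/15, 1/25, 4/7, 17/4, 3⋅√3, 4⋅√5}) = {-6, -5, -8/3, 4⋅√5}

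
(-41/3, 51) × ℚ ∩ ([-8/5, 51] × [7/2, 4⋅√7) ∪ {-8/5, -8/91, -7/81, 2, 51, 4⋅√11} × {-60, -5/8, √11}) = ({-8/5, -8/91, -7/81, 2, 4⋅√11} × {-60, -5/8}) ∪ ([-8/5, 51) × (ℚ ∩ [7/2, 4⋅√7)))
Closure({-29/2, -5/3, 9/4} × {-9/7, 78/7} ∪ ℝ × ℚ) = ℝ × ℝ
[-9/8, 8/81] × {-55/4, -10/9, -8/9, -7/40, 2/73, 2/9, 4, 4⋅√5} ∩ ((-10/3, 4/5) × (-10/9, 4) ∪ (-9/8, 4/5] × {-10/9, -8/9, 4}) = ((-9/8, 8/81] × {-10/9, -8/9, 4}) ∪ ([-9/8, 8/81] × {-8/9, -7/40, 2/73, 2/9})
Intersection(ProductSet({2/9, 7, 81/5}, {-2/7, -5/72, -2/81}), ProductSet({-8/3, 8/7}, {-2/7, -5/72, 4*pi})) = EmptySet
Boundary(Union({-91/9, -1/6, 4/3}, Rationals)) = Reals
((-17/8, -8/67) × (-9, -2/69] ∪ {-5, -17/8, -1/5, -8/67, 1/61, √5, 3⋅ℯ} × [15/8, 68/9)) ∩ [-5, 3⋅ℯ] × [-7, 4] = ((-17/8, -8/67) × [-7, -2/69]) ∪ ({-5, -17/8, -1/5, -8/67, 1/61, √5, 3⋅ℯ} × [15/8, 4])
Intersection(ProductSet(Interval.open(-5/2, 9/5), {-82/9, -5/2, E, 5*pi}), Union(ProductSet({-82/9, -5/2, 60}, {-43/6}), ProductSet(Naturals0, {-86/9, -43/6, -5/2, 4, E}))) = ProductSet(Range(0, 2, 1), {-5/2, E})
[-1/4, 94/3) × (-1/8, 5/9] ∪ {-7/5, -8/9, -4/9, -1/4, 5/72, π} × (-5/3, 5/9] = ([-1/4, 94/3) × (-1/8, 5/9]) ∪ ({-7/5, -8/9, -4/9, -1/4, 5/72, π} × (-5/3, 5/9])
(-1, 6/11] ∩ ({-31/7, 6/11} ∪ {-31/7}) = {6/11}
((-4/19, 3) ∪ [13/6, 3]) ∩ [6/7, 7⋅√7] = [6/7, 3]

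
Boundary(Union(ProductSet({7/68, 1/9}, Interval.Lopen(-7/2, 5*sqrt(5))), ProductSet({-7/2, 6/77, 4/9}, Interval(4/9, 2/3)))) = Union(ProductSet({7/68, 1/9}, Interval(-7/2, 5*sqrt(5))), ProductSet({-7/2, 6/77, 4/9}, Interval(4/9, 2/3)))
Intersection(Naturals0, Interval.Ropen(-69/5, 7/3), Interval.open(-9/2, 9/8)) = Range(0, 2, 1)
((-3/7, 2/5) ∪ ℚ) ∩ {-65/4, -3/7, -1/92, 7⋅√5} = {-65/4, -3/7, -1/92}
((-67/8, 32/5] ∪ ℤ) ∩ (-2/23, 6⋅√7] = (-2/23, 32/5] ∪ {0, 1, …, 15}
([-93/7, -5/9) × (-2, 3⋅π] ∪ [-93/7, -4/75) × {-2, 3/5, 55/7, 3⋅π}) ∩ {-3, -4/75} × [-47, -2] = {-3} × {-2}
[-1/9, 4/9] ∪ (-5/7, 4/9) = (-5/7, 4/9]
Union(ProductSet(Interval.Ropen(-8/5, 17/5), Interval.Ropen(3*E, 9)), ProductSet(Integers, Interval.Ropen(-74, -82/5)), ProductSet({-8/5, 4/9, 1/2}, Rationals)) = Union(ProductSet({-8/5, 4/9, 1/2}, Rationals), ProductSet(Integers, Interval.Ropen(-74, -82/5)), ProductSet(Interval.Ropen(-8/5, 17/5), Interval.Ropen(3*E, 9)))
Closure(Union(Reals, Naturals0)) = Reals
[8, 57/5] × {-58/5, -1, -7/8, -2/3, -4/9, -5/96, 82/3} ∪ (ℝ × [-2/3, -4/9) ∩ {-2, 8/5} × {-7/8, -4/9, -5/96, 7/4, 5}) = [8, 57/5] × {-58/5, -1, -7/8, -2/3, -4/9, -5/96, 82/3}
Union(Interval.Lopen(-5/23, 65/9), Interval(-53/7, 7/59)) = Interval(-53/7, 65/9)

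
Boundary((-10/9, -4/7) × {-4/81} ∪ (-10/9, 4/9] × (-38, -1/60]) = ({-10/9, 4/9} × [-38, -1/60]) ∪ ([-10/9, 4/9] × {-38, -1/60})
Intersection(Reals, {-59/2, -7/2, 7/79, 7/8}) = {-59/2, -7/2, 7/79, 7/8}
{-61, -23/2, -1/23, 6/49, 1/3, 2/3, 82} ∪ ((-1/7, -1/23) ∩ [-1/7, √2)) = {-61, -23/2, 6/49, 1/3, 2/3, 82} ∪ (-1/7, -1/23]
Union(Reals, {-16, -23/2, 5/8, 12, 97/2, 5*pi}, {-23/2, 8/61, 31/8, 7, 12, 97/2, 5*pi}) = Reals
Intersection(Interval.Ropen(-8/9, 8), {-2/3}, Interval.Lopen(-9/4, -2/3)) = {-2/3}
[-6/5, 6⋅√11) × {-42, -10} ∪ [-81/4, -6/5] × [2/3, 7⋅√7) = ([-6/5, 6⋅√11) × {-42, -10}) ∪ ([-81/4, -6/5] × [2/3, 7⋅√7))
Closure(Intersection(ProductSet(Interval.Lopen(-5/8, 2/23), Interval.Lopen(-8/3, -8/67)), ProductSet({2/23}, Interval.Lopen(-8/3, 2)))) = ProductSet({2/23}, Interval(-8/3, -8/67))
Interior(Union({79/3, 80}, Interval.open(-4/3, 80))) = Interval.open(-4/3, 80)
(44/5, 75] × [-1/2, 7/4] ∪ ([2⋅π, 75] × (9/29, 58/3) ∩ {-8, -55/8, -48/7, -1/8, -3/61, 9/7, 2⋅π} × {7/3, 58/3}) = ({2⋅π} × {7/3}) ∪ ((44/5, 75] × [-1/2, 7/4])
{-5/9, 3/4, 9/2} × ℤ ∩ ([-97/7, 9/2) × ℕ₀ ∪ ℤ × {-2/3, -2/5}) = {-5/9, 3/4} × ℕ₀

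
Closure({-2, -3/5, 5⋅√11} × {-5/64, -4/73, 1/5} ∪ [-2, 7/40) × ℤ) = ([-2, 7/40] × ℤ) ∪ ({-2, -3/5, 5⋅√11} × {-5/64, -4/73, 1/5})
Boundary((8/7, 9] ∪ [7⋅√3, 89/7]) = {8/7, 9, 89/7, 7⋅√3}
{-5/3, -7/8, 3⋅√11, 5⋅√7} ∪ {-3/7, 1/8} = {-5/3, -7/8, -3/7, 1/8, 3⋅√11, 5⋅√7}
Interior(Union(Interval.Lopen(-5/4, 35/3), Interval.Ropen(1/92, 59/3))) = Interval.open(-5/4, 59/3)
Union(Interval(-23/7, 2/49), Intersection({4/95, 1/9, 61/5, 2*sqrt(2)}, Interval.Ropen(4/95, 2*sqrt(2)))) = Union({4/95, 1/9}, Interval(-23/7, 2/49))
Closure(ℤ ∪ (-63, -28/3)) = ℤ ∪ [-63, -28/3]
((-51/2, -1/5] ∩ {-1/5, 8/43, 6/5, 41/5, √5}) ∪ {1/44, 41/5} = {-1/5, 1/44, 41/5}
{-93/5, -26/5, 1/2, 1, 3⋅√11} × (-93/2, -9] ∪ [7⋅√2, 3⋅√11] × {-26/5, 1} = ({-93/5, -26/5, 1/2, 1, 3⋅√11} × (-93/2, -9]) ∪ ([7⋅√2, 3⋅√11] × {-26/5, 1})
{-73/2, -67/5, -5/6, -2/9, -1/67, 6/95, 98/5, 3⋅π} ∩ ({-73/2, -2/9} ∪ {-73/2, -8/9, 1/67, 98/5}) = {-73/2, -2/9, 98/5}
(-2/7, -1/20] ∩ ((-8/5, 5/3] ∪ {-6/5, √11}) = (-2/7, -1/20]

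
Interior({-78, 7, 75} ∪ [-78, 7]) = (-78, 7)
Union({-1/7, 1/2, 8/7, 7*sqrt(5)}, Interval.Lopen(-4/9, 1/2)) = Union({8/7, 7*sqrt(5)}, Interval.Lopen(-4/9, 1/2))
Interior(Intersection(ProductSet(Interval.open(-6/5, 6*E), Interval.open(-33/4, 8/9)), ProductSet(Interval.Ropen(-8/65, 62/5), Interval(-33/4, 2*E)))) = ProductSet(Interval.open(-8/65, 62/5), Interval.open(-33/4, 8/9))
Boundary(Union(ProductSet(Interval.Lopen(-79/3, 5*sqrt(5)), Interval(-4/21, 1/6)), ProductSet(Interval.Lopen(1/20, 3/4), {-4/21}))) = Union(ProductSet({-79/3, 5*sqrt(5)}, Interval(-4/21, 1/6)), ProductSet(Interval(-79/3, 5*sqrt(5)), {-4/21, 1/6}))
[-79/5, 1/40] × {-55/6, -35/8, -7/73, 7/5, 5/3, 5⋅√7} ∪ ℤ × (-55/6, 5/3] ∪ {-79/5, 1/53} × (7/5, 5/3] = (ℤ × (-55/6, 5/3]) ∪ ({-79/5, 1/53} × (7/5, 5/3]) ∪ ([-79/5, 1/40] × {-55/6, -35/8, -7/73, 7/5, 5/3, 5⋅√7})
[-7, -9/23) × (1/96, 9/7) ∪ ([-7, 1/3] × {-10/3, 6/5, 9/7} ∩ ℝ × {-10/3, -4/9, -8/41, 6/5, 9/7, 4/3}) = ([-7, 1/3] × {-10/3, 6/5, 9/7}) ∪ ([-7, -9/23) × (1/96, 9/7))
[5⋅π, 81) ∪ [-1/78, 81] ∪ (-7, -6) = (-7, -6) ∪ [-1/78, 81]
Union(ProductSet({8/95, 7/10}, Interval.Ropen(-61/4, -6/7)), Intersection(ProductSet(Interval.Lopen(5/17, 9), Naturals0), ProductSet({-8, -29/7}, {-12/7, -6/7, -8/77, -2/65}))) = ProductSet({8/95, 7/10}, Interval.Ropen(-61/4, -6/7))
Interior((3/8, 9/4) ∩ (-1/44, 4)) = (3/8, 9/4)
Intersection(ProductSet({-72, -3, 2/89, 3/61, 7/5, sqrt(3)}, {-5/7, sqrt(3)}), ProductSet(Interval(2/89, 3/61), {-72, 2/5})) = EmptySet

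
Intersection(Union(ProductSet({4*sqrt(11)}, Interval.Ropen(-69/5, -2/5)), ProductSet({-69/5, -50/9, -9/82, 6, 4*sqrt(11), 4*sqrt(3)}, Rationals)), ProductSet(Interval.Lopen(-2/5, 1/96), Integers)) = ProductSet({-9/82}, Integers)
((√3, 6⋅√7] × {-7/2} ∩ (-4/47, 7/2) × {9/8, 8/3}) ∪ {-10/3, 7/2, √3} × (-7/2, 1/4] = {-10/3, 7/2, √3} × (-7/2, 1/4]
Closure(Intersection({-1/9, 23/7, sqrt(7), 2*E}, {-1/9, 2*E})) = {-1/9, 2*E}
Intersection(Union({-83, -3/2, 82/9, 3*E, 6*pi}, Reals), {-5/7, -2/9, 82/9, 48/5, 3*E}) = {-5/7, -2/9, 82/9, 48/5, 3*E}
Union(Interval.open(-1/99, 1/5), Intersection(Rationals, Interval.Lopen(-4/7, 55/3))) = Union(Intersection(Interval.Lopen(-4/7, 55/3), Rationals), Interval(-1/99, 1/5))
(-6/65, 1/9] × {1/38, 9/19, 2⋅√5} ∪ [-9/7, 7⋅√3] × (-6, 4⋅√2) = [-9/7, 7⋅√3] × (-6, 4⋅√2)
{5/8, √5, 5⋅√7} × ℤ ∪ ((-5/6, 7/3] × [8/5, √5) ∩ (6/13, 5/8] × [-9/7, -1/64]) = {5/8, √5, 5⋅√7} × ℤ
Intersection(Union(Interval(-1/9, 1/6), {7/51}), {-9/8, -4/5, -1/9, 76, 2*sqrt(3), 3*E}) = {-1/9}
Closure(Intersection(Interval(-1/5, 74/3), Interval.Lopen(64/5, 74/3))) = Interval(64/5, 74/3)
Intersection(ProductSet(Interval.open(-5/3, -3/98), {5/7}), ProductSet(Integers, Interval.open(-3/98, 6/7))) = ProductSet(Range(-1, 0, 1), {5/7})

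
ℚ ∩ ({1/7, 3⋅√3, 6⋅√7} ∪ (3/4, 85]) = {1/7} ∪ (ℚ ∩ (3/4, 85])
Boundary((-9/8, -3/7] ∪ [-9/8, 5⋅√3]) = {-9/8, 5⋅√3}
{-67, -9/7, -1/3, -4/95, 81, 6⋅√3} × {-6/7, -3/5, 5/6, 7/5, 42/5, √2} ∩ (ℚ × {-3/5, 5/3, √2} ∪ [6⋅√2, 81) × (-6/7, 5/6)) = ({6⋅√3} × {-3/5}) ∪ ({-67, -9/7, -1/3, -4/95, 81} × {-3/5, √2})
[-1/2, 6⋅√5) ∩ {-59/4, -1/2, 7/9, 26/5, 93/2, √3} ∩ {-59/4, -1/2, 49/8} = {-1/2}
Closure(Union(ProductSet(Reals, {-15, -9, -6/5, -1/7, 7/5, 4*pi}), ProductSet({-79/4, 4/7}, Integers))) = Union(ProductSet({-79/4, 4/7}, Integers), ProductSet(Reals, {-15, -9, -6/5, -1/7, 7/5, 4*pi}))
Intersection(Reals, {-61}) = {-61}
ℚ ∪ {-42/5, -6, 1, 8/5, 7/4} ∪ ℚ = ℚ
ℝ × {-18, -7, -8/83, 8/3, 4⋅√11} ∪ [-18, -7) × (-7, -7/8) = ([-18, -7) × (-7, -7/8)) ∪ (ℝ × {-18, -7, -8/83, 8/3, 4⋅√11})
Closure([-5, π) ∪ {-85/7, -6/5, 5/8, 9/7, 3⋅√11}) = {-85/7, 3⋅√11} ∪ [-5, π]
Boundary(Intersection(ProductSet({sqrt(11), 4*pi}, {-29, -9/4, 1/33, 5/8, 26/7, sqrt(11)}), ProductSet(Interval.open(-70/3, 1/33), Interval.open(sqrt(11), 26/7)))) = EmptySet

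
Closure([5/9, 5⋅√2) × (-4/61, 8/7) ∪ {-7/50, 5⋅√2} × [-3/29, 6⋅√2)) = ({5/9, 5⋅√2} × [-4/61, 8/7]) ∪ ([5/9, 5⋅√2] × {-4/61, 8/7}) ∪ ([5/9, 5⋅√2) × (-4/61, 8/7)) ∪ ({-7/50, 5⋅√2} × [-3/29, 6⋅√2])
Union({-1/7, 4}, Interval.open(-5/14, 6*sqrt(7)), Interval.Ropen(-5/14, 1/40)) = Interval.Ropen(-5/14, 6*sqrt(7))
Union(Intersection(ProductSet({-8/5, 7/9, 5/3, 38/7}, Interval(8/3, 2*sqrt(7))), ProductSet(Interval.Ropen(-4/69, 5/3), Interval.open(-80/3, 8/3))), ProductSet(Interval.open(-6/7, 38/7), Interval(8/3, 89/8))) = ProductSet(Interval.open(-6/7, 38/7), Interval(8/3, 89/8))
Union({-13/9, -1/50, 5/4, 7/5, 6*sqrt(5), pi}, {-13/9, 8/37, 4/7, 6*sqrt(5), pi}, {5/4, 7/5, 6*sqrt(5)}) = {-13/9, -1/50, 8/37, 4/7, 5/4, 7/5, 6*sqrt(5), pi}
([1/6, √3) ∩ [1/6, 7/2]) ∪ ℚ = ℚ ∪ [1/6, √3)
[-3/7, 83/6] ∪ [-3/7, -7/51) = [-3/7, 83/6]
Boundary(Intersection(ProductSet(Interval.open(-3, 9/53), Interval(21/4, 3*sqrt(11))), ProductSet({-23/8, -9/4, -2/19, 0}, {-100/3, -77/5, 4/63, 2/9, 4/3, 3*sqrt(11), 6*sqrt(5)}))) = ProductSet({-23/8, -9/4, -2/19, 0}, {3*sqrt(11)})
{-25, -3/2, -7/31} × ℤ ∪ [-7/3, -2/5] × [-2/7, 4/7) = ({-25, -3/2, -7/31} × ℤ) ∪ ([-7/3, -2/5] × [-2/7, 4/7))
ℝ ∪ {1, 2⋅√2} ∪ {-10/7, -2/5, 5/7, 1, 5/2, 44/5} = ℝ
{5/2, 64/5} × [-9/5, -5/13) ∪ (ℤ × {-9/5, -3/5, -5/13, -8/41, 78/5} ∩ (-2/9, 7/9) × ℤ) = {5/2, 64/5} × [-9/5, -5/13)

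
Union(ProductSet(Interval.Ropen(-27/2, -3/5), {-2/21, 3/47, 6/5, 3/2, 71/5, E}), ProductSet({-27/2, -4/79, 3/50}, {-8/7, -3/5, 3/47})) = Union(ProductSet({-27/2, -4/79, 3/50}, {-8/7, -3/5, 3/47}), ProductSet(Interval.Ropen(-27/2, -3/5), {-2/21, 3/47, 6/5, 3/2, 71/5, E}))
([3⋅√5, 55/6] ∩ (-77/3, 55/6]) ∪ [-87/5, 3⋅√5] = [-87/5, 55/6]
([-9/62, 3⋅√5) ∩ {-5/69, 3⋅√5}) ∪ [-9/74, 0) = [-9/74, 0)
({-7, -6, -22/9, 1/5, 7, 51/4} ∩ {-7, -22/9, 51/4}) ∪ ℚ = ℚ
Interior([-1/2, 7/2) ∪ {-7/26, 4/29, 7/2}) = (-1/2, 7/2)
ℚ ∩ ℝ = ℚ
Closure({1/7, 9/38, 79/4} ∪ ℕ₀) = ℕ₀ ∪ {1/7, 9/38, 79/4}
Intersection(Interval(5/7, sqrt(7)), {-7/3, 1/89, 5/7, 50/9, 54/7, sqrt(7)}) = {5/7, sqrt(7)}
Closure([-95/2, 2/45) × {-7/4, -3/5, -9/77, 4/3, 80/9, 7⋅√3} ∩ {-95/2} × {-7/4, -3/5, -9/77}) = {-95/2} × {-7/4, -3/5, -9/77}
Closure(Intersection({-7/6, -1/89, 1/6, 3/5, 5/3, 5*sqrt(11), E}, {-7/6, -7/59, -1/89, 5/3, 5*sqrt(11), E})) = {-7/6, -1/89, 5/3, 5*sqrt(11), E}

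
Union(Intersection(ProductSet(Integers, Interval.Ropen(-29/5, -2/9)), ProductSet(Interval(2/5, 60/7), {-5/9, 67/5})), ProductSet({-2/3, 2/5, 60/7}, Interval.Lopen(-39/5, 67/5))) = Union(ProductSet({-2/3, 2/5, 60/7}, Interval.Lopen(-39/5, 67/5)), ProductSet(Range(1, 9, 1), {-5/9}))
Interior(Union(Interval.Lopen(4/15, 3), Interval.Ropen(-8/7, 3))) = Interval.open(-8/7, 3)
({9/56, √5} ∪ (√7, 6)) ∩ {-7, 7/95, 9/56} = {9/56}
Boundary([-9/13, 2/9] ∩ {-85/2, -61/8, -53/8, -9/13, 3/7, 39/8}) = {-9/13}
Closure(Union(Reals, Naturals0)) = Reals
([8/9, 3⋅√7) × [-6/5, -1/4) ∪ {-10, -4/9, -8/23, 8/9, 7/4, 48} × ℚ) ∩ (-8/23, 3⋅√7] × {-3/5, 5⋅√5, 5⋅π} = [8/9, 3⋅√7) × {-3/5}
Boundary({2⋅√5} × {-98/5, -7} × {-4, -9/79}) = {2⋅√5} × {-98/5, -7} × {-4, -9/79}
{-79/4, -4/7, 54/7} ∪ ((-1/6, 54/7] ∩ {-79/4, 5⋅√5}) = {-79/4, -4/7, 54/7}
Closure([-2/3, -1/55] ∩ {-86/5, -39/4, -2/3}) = {-2/3}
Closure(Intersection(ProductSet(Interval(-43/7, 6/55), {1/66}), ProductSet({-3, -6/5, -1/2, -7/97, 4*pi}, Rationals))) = ProductSet({-3, -6/5, -1/2, -7/97}, {1/66})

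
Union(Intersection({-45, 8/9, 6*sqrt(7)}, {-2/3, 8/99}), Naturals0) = Naturals0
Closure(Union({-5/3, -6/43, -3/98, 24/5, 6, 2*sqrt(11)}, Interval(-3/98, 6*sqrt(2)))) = Union({-5/3, -6/43}, Interval(-3/98, 6*sqrt(2)))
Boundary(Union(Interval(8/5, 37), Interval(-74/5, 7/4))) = {-74/5, 37}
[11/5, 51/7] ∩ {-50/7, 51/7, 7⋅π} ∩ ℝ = {51/7}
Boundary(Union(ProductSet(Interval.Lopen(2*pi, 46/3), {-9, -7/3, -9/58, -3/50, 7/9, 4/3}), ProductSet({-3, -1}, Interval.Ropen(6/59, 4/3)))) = Union(ProductSet({-3, -1}, Interval(6/59, 4/3)), ProductSet(Interval(2*pi, 46/3), {-9, -7/3, -9/58, -3/50, 7/9, 4/3}))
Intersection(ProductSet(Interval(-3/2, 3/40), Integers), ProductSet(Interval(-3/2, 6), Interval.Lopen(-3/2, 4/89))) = ProductSet(Interval(-3/2, 3/40), Range(-1, 1, 1))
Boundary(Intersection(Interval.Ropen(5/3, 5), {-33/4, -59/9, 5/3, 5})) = {5/3}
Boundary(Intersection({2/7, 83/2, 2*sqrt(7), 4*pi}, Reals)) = {2/7, 83/2, 2*sqrt(7), 4*pi}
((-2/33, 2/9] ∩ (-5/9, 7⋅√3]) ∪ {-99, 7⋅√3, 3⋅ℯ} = {-99, 7⋅√3, 3⋅ℯ} ∪ (-2/33, 2/9]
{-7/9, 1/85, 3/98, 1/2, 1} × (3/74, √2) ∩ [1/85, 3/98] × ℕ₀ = {1/85, 3/98} × {1}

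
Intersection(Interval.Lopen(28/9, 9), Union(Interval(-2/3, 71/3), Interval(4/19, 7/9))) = Interval.Lopen(28/9, 9)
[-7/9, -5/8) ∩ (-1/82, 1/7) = ∅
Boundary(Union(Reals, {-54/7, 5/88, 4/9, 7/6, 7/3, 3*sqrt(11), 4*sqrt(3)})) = EmptySet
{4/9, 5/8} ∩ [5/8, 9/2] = {5/8}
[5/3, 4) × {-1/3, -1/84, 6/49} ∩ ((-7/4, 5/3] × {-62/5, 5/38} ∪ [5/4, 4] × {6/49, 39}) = [5/3, 4) × {6/49}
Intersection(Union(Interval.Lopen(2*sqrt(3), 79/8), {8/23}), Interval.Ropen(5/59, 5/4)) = {8/23}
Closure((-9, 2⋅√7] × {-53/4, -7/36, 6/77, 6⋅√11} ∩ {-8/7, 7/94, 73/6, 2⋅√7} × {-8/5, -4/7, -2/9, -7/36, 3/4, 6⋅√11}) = {-8/7, 7/94, 2⋅√7} × {-7/36, 6⋅√11}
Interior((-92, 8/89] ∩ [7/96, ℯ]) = (7/96, 8/89)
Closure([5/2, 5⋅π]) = [5/2, 5⋅π]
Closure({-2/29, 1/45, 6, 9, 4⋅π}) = {-2/29, 1/45, 6, 9, 4⋅π}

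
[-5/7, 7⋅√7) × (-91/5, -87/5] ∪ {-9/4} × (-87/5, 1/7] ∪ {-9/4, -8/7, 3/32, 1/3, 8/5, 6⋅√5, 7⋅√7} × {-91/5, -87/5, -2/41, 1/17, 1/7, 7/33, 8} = ({-9/4} × (-87/5, 1/7]) ∪ ([-5/7, 7⋅√7) × (-91/5, -87/5]) ∪ ({-9/4, -8/7, 3/32, 1/3, 8/5, 6⋅√5, 7⋅√7} × {-91/5, -87/5, -2/41, 1/17, 1/7, 7/33, 8})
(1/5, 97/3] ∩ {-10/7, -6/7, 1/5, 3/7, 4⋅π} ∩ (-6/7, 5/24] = ∅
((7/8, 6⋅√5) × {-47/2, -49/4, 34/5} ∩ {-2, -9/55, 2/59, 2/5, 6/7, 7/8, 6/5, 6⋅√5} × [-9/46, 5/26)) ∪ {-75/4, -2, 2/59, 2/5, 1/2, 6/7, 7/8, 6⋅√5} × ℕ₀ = {-75/4, -2, 2/59, 2/5, 1/2, 6/7, 7/8, 6⋅√5} × ℕ₀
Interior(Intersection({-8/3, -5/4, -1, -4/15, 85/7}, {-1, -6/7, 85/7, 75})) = EmptySet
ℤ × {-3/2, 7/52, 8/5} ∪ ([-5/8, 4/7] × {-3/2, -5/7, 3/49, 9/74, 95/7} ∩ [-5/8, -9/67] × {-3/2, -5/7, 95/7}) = (ℤ × {-3/2, 7/52, 8/5}) ∪ ([-5/8, -9/67] × {-3/2, -5/7, 95/7})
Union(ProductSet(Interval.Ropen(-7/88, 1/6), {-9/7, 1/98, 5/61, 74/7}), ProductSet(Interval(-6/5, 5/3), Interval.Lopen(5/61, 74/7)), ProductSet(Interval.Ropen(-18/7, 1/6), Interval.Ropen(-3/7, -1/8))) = Union(ProductSet(Interval.Ropen(-18/7, 1/6), Interval.Ropen(-3/7, -1/8)), ProductSet(Interval(-6/5, 5/3), Interval.Lopen(5/61, 74/7)), ProductSet(Interval.Ropen(-7/88, 1/6), {-9/7, 1/98, 5/61, 74/7}))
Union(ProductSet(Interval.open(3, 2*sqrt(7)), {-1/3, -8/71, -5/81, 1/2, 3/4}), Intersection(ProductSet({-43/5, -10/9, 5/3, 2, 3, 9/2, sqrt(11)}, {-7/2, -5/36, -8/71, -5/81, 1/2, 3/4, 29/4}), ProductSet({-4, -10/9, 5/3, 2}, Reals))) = Union(ProductSet({-10/9, 5/3, 2}, {-7/2, -5/36, -8/71, -5/81, 1/2, 3/4, 29/4}), ProductSet(Interval.open(3, 2*sqrt(7)), {-1/3, -8/71, -5/81, 1/2, 3/4}))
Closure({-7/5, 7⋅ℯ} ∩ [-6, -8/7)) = {-7/5}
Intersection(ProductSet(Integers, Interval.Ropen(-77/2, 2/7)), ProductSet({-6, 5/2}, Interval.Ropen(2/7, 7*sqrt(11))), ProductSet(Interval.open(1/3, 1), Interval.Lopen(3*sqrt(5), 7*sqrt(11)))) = EmptySet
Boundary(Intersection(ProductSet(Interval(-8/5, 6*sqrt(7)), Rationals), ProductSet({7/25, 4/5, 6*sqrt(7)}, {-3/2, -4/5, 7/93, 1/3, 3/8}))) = ProductSet({7/25, 4/5, 6*sqrt(7)}, {-3/2, -4/5, 7/93, 1/3, 3/8})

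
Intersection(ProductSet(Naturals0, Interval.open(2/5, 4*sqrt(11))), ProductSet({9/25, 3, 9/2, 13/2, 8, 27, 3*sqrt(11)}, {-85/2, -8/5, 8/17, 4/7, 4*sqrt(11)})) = ProductSet({3, 8, 27}, {8/17, 4/7})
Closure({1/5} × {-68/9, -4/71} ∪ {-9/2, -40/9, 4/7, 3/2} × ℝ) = ({1/5} × {-68/9, -4/71}) ∪ ({-9/2, -40/9, 4/7, 3/2} × ℝ)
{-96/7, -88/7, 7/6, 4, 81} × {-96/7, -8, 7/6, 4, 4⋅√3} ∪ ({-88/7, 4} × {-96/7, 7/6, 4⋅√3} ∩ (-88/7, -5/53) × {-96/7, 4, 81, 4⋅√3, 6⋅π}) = {-96/7, -88/7, 7/6, 4, 81} × {-96/7, -8, 7/6, 4, 4⋅√3}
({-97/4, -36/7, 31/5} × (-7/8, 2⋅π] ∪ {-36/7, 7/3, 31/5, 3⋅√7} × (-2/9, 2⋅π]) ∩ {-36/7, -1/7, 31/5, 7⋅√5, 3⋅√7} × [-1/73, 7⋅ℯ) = {-36/7, 31/5, 3⋅√7} × [-1/73, 2⋅π]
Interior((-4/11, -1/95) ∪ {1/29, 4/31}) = (-4/11, -1/95)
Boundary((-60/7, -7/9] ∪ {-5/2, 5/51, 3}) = {-60/7, -7/9, 5/51, 3}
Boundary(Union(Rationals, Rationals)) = Reals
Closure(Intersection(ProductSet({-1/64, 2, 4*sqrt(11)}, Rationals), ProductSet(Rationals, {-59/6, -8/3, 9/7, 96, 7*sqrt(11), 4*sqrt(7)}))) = ProductSet({-1/64, 2}, {-59/6, -8/3, 9/7, 96})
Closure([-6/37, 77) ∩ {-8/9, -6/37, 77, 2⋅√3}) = {-6/37, 2⋅√3}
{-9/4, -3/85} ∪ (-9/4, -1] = [-9/4, -1] ∪ {-3/85}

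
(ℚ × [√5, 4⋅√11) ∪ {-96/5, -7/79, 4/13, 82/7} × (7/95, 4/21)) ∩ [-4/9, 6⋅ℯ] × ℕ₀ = (ℚ ∩ [-4/9, 6⋅ℯ]) × {3, 4, …, 13}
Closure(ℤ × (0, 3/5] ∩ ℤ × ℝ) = ℤ × [0, 3/5]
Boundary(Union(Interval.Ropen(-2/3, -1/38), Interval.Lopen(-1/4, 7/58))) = {-2/3, 7/58}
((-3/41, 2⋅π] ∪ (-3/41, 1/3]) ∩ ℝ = (-3/41, 2⋅π]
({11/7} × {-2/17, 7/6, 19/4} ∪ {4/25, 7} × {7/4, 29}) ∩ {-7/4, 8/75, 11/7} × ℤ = ∅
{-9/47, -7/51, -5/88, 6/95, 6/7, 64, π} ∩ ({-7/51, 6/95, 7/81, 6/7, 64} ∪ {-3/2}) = {-7/51, 6/95, 6/7, 64}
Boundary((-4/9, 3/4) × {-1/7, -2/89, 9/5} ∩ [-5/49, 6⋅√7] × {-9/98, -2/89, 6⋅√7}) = [-5/49, 3/4] × {-2/89}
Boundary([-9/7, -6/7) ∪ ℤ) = {-9/7, -6/7} ∪ (ℤ \ (-9/7, -6/7))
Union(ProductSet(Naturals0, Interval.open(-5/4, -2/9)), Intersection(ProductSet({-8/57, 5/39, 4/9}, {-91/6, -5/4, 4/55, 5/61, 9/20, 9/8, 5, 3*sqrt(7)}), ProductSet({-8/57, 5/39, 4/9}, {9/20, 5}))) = Union(ProductSet({-8/57, 5/39, 4/9}, {9/20, 5}), ProductSet(Naturals0, Interval.open(-5/4, -2/9)))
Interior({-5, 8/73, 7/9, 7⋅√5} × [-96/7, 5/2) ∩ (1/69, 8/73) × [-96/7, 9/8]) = ∅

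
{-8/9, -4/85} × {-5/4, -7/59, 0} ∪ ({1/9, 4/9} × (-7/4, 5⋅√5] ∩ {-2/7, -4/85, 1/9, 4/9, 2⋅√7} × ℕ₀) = ({-8/9, -4/85} × {-5/4, -7/59, 0}) ∪ ({1/9, 4/9} × {0, 1, …, 11})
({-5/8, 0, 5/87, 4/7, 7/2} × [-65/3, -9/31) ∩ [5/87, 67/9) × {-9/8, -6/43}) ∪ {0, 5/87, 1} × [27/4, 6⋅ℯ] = ({5/87, 4/7, 7/2} × {-9/8}) ∪ ({0, 5/87, 1} × [27/4, 6⋅ℯ])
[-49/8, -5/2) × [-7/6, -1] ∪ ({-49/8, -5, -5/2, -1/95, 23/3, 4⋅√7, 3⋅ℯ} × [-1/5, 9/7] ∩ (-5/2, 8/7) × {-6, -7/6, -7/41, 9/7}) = ({-1/95} × {-7/41, 9/7}) ∪ ([-49/8, -5/2) × [-7/6, -1])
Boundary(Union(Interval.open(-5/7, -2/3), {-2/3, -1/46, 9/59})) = {-5/7, -2/3, -1/46, 9/59}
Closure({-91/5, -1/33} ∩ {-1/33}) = {-1/33}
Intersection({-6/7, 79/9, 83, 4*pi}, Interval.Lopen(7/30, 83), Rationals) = {79/9, 83}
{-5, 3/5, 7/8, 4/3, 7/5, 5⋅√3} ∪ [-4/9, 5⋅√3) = {-5} ∪ [-4/9, 5⋅√3]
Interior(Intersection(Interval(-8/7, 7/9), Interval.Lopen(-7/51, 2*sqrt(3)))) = Interval.open(-7/51, 7/9)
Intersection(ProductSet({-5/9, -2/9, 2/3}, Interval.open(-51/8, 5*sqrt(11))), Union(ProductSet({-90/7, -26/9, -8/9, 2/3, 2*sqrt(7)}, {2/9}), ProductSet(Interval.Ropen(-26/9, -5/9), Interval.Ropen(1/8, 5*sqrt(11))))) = ProductSet({2/3}, {2/9})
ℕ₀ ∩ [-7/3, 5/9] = {0}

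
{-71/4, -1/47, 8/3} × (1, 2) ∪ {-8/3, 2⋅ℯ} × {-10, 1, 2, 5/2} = ({-71/4, -1/47, 8/3} × (1, 2)) ∪ ({-8/3, 2⋅ℯ} × {-10, 1, 2, 5/2})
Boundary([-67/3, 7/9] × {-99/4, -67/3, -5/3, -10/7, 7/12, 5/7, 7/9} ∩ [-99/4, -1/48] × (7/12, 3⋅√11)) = [-67/3, -1/48] × {5/7, 7/9}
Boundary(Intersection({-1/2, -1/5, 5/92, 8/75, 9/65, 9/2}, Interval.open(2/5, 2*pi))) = {9/2}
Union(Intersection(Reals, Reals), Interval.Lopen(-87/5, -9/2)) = Interval(-oo, oo)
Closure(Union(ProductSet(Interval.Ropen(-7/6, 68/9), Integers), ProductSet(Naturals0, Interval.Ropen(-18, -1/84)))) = Union(ProductSet(Interval(-7/6, 68/9), Integers), ProductSet(Naturals0, Interval(-18, -1/84)))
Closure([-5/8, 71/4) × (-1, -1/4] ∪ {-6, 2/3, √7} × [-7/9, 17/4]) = ({-5/8, 71/4} × [-1, -1/4]) ∪ ([-5/8, 71/4] × {-1, -1/4}) ∪ ([-5/8, 71/4) × (-1, -1/4]) ∪ ({-6, 2/3, √7} × [-7/9, 17/4])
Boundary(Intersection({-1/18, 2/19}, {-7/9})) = EmptySet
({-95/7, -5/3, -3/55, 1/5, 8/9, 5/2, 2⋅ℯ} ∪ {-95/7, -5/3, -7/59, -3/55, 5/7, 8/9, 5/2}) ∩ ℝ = {-95/7, -5/3, -7/59, -3/55, 1/5, 5/7, 8/9, 5/2, 2⋅ℯ}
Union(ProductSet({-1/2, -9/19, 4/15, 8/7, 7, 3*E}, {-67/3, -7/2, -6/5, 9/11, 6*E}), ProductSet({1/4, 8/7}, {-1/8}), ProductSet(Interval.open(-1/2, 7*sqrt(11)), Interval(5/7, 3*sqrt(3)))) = Union(ProductSet({1/4, 8/7}, {-1/8}), ProductSet({-1/2, -9/19, 4/15, 8/7, 7, 3*E}, {-67/3, -7/2, -6/5, 9/11, 6*E}), ProductSet(Interval.open(-1/2, 7*sqrt(11)), Interval(5/7, 3*sqrt(3))))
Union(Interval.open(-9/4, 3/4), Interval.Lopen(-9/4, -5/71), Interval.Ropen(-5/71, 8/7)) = Interval.open(-9/4, 8/7)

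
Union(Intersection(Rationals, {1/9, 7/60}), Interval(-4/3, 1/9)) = Union({7/60}, Interval(-4/3, 1/9))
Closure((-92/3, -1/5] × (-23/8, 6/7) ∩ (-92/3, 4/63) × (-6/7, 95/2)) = ({-92/3, -1/5} × [-6/7, 6/7]) ∪ ([-92/3, -1/5] × {-6/7, 6/7}) ∪ ((-92/3, -1/5] × (-6/7, 6/7))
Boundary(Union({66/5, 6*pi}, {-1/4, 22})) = {-1/4, 66/5, 22, 6*pi}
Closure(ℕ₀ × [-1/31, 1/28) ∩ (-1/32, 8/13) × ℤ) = {0} × {0}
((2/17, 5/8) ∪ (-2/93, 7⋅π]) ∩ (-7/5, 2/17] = (-2/93, 2/17]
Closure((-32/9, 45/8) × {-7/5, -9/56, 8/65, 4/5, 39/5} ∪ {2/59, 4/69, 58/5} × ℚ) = ({2/59, 4/69, 58/5} × ℝ) ∪ ([-32/9, 45/8] × {-7/5, -9/56, 8/65, 4/5, 39/5})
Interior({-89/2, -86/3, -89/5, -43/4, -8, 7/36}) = ∅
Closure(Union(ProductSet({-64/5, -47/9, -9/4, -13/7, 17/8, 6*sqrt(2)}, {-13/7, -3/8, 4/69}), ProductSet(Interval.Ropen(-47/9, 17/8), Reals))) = Union(ProductSet({-64/5, -47/9, -9/4, -13/7, 17/8, 6*sqrt(2)}, {-13/7, -3/8, 4/69}), ProductSet(Interval(-47/9, 17/8), Reals))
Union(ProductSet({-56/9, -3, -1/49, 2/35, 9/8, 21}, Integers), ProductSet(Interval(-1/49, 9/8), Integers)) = ProductSet(Union({-56/9, -3, 21}, Interval(-1/49, 9/8)), Integers)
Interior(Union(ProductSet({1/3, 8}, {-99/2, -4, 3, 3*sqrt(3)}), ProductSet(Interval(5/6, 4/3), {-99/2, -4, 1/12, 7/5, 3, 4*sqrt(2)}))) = EmptySet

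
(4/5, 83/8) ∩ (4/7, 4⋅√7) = (4/5, 83/8)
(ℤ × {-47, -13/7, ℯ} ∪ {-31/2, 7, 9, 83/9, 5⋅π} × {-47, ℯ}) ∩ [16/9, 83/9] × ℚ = ({7, 9, 83/9} × {-47}) ∪ ({2, 3, …, 9} × {-47, -13/7})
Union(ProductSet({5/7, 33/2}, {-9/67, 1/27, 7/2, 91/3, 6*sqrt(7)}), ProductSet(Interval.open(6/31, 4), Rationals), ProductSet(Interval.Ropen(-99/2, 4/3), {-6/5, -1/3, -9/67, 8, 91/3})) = Union(ProductSet({5/7, 33/2}, {-9/67, 1/27, 7/2, 91/3, 6*sqrt(7)}), ProductSet(Interval.Ropen(-99/2, 4/3), {-6/5, -1/3, -9/67, 8, 91/3}), ProductSet(Interval.open(6/31, 4), Rationals))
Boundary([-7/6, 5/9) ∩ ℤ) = {-1, 0}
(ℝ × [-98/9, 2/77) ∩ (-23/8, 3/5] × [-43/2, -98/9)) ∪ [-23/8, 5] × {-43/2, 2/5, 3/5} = [-23/8, 5] × {-43/2, 2/5, 3/5}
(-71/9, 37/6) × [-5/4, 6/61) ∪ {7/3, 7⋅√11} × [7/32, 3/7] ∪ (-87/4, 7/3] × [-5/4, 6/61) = ((-87/4, 37/6) × [-5/4, 6/61)) ∪ ({7/3, 7⋅√11} × [7/32, 3/7])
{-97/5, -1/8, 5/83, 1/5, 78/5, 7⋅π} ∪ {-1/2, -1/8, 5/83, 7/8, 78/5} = {-97/5, -1/2, -1/8, 5/83, 1/5, 7/8, 78/5, 7⋅π}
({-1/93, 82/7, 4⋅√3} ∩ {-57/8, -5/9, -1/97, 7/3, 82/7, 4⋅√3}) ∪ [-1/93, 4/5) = [-1/93, 4/5) ∪ {82/7, 4⋅√3}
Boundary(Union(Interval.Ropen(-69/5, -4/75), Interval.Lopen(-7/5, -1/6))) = {-69/5, -4/75}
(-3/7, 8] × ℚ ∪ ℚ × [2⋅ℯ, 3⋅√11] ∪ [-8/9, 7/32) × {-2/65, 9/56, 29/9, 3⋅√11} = ((-3/7, 8] × ℚ) ∪ (ℚ × [2⋅ℯ, 3⋅√11]) ∪ ([-8/9, 7/32) × {-2/65, 9/56, 29/9, 3⋅√11})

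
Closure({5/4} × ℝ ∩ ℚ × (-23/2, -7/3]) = {5/4} × [-23/2, -7/3]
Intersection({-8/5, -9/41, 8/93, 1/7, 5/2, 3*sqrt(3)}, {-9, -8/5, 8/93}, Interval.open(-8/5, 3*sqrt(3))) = {8/93}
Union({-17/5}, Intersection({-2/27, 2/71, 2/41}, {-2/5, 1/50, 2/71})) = {-17/5, 2/71}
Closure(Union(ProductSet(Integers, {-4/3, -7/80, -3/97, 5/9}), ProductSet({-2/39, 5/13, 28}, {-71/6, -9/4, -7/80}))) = Union(ProductSet({-2/39, 5/13, 28}, {-71/6, -9/4, -7/80}), ProductSet(Integers, {-4/3, -7/80, -3/97, 5/9}))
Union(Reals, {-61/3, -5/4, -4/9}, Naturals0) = Reals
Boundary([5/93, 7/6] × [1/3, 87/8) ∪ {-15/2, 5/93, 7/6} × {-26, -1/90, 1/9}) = ({5/93, 7/6} × [1/3, 87/8]) ∪ ({-15/2, 5/93, 7/6} × {-26, -1/90, 1/9}) ∪ ([5/93, 7/6] × {1/3, 87/8})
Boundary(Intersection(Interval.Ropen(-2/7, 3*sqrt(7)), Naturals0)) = Range(0, 8, 1)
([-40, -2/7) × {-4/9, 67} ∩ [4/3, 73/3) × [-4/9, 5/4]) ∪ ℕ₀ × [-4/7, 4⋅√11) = ℕ₀ × [-4/7, 4⋅√11)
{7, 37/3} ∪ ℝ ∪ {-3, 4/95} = ℝ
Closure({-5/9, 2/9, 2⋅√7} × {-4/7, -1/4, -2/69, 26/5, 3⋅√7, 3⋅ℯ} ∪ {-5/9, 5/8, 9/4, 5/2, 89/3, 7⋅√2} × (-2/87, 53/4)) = ({-5/9, 5/8, 9/4, 5/2, 89/3, 7⋅√2} × [-2/87, 53/4]) ∪ ({-5/9, 2/9, 2⋅√7} × {-4/7, -1/4, -2/69, 26/5, 3⋅√7, 3⋅ℯ})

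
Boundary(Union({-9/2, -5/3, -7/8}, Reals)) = EmptySet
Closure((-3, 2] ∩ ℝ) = [-3, 2]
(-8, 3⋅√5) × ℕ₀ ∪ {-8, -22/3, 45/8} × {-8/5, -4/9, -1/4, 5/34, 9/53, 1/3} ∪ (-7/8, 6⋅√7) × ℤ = ((-8, 3⋅√5) × ℕ₀) ∪ ((-7/8, 6⋅√7) × ℤ) ∪ ({-8, -22/3, 45/8} × {-8/5, -4/9, -1/4, 5/34, 9/53, 1/3})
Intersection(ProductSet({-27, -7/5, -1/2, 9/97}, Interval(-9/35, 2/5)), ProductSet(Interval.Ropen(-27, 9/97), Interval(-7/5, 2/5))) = ProductSet({-27, -7/5, -1/2}, Interval(-9/35, 2/5))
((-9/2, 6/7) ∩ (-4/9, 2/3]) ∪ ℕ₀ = (-4/9, 2/3] ∪ ℕ₀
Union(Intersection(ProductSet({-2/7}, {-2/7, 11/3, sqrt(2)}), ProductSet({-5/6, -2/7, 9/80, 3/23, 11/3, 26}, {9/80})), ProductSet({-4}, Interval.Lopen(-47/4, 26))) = ProductSet({-4}, Interval.Lopen(-47/4, 26))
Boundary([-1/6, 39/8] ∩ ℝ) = {-1/6, 39/8}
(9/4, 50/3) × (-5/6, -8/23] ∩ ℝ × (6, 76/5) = ∅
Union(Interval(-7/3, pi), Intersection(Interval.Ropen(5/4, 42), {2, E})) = Interval(-7/3, pi)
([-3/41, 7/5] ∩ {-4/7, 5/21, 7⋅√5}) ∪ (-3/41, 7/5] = (-3/41, 7/5]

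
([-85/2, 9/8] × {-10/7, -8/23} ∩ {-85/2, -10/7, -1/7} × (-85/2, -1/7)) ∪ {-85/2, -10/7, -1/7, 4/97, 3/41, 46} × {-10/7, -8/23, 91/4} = {-85/2, -10/7, -1/7, 4/97, 3/41, 46} × {-10/7, -8/23, 91/4}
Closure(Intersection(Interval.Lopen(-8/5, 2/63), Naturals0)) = Range(0, 1, 1)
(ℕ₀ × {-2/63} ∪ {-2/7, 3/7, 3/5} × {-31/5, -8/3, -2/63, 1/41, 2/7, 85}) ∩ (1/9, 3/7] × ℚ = {3/7} × {-31/5, -8/3, -2/63, 1/41, 2/7, 85}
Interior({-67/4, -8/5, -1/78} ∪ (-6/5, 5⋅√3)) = (-6/5, 5⋅√3)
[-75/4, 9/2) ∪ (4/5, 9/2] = [-75/4, 9/2]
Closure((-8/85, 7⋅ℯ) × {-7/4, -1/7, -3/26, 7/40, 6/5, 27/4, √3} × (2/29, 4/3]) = [-8/85, 7⋅ℯ] × {-7/4, -1/7, -3/26, 7/40, 6/5, 27/4, √3} × [2/29, 4/3]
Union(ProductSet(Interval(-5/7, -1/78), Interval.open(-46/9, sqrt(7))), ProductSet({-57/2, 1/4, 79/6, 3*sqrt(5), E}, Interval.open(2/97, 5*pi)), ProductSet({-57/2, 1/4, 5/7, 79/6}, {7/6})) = Union(ProductSet({-57/2, 1/4, 5/7, 79/6}, {7/6}), ProductSet({-57/2, 1/4, 79/6, 3*sqrt(5), E}, Interval.open(2/97, 5*pi)), ProductSet(Interval(-5/7, -1/78), Interval.open(-46/9, sqrt(7))))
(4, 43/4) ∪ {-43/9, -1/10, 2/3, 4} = {-43/9, -1/10, 2/3} ∪ [4, 43/4)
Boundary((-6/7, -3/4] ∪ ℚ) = (-∞, -6/7] ∪ [-3/4, ∞)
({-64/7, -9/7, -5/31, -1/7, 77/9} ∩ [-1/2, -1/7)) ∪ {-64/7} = {-64/7, -5/31}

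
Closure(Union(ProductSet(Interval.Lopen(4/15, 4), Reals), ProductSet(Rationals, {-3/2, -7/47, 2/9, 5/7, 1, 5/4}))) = Union(ProductSet(Interval(4/15, 4), Reals), ProductSet(Union(Interval(-oo, 4/15), Interval(4, oo), Rationals), {-3/2, -7/47, 2/9, 5/7, 1, 5/4}))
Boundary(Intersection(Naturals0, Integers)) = Naturals0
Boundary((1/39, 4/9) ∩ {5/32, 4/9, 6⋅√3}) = {5/32}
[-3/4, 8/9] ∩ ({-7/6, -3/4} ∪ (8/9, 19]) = {-3/4}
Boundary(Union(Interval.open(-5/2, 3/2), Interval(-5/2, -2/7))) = {-5/2, 3/2}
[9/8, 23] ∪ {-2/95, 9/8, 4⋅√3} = {-2/95} ∪ [9/8, 23]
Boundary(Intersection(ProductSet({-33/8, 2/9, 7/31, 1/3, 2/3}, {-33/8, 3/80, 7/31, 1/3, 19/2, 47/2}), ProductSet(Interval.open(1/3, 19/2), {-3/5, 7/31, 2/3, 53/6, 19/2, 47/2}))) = ProductSet({2/3}, {7/31, 19/2, 47/2})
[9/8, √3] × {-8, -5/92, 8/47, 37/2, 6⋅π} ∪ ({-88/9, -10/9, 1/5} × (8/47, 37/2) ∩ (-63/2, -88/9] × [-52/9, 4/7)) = ({-88/9} × (8/47, 4/7)) ∪ ([9/8, √3] × {-8, -5/92, 8/47, 37/2, 6⋅π})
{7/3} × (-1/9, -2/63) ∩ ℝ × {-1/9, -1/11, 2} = {7/3} × {-1/11}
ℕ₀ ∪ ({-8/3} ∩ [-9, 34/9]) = {-8/3} ∪ ℕ₀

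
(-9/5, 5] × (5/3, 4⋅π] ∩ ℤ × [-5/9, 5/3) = ∅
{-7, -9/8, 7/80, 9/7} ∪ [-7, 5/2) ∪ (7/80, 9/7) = [-7, 5/2)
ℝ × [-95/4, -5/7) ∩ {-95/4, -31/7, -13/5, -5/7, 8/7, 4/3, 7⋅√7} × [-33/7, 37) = {-95/4, -31/7, -13/5, -5/7, 8/7, 4/3, 7⋅√7} × [-33/7, -5/7)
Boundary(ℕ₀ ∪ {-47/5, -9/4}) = {-47/5, -9/4} ∪ ℕ₀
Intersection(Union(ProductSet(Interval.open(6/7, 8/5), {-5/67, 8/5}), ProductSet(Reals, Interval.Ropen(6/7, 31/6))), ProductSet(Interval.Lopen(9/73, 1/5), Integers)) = ProductSet(Interval.Lopen(9/73, 1/5), Range(1, 6, 1))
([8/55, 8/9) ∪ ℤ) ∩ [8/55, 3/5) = [8/55, 3/5)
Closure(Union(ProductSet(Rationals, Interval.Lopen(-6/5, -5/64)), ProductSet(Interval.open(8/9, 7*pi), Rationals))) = Union(ProductSet(Interval(8/9, 7*pi), Reals), ProductSet(Reals, Interval(-6/5, -5/64)))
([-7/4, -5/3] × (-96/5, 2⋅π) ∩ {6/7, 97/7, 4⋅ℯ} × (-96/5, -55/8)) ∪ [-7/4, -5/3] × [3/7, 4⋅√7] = [-7/4, -5/3] × [3/7, 4⋅√7]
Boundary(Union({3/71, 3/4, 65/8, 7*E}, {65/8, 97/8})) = {3/71, 3/4, 65/8, 97/8, 7*E}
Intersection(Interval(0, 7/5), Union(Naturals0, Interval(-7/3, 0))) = Range(0, 2, 1)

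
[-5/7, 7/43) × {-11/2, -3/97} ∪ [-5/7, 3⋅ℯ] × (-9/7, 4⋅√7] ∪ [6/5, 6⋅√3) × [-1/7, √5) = ([-5/7, 7/43) × {-11/2, -3/97}) ∪ ([-5/7, 3⋅ℯ] × (-9/7, 4⋅√7]) ∪ ([6/5, 6⋅√3) × [-1/7, √5))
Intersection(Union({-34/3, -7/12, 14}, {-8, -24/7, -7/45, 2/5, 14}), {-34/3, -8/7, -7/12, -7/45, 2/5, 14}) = {-34/3, -7/12, -7/45, 2/5, 14}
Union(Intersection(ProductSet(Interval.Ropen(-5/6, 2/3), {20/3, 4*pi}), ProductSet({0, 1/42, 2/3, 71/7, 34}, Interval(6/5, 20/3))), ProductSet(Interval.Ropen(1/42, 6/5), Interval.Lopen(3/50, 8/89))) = Union(ProductSet({0, 1/42}, {20/3}), ProductSet(Interval.Ropen(1/42, 6/5), Interval.Lopen(3/50, 8/89)))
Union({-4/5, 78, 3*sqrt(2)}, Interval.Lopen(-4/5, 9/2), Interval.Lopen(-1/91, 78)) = Interval(-4/5, 78)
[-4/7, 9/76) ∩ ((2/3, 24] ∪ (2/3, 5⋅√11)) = ∅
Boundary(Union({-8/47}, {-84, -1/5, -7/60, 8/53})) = {-84, -1/5, -8/47, -7/60, 8/53}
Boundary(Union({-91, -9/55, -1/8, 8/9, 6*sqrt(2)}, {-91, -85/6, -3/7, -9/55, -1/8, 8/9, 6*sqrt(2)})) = {-91, -85/6, -3/7, -9/55, -1/8, 8/9, 6*sqrt(2)}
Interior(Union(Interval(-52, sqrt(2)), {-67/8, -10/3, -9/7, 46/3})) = Interval.open(-52, sqrt(2))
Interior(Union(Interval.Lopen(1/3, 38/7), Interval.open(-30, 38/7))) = Interval.open(-30, 38/7)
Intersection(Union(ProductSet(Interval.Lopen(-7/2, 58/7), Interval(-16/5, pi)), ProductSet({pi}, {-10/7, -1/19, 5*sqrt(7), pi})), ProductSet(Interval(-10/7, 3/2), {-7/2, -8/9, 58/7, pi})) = ProductSet(Interval(-10/7, 3/2), {-8/9, pi})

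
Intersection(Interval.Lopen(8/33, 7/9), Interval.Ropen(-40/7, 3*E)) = Interval.Lopen(8/33, 7/9)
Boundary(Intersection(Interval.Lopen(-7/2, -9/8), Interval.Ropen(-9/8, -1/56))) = {-9/8}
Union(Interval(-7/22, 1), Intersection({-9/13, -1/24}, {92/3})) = Interval(-7/22, 1)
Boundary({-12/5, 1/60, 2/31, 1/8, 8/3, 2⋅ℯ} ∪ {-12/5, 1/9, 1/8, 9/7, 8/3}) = {-12/5, 1/60, 2/31, 1/9, 1/8, 9/7, 8/3, 2⋅ℯ}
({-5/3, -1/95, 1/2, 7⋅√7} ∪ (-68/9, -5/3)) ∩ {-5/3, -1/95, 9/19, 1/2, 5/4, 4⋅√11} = {-5/3, -1/95, 1/2}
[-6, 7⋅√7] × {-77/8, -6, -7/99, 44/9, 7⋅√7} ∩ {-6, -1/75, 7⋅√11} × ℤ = {-6, -1/75} × {-6}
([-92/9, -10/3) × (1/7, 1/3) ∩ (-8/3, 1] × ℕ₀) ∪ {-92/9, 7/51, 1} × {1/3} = {-92/9, 7/51, 1} × {1/3}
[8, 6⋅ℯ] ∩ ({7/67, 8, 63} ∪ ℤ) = {8, 9, …, 16}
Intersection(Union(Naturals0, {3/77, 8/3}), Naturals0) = Naturals0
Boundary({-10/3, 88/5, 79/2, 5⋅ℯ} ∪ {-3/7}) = {-10/3, -3/7, 88/5, 79/2, 5⋅ℯ}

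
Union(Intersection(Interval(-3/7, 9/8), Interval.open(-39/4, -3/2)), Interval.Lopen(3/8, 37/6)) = Interval.Lopen(3/8, 37/6)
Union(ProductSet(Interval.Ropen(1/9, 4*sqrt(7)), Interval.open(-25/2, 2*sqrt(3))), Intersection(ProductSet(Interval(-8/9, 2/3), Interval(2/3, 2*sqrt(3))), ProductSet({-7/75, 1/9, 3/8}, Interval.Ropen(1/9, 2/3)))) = ProductSet(Interval.Ropen(1/9, 4*sqrt(7)), Interval.open(-25/2, 2*sqrt(3)))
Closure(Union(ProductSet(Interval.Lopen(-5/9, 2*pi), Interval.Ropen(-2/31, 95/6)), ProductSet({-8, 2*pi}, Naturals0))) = Union(ProductSet({-8, 2*pi}, Naturals0), ProductSet({-5/9, 2*pi}, Interval(-2/31, 95/6)), ProductSet(Interval(-5/9, 2*pi), {-2/31, 95/6}), ProductSet(Interval.Lopen(-5/9, 2*pi), Interval.Ropen(-2/31, 95/6)))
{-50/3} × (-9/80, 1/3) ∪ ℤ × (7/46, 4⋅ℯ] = ({-50/3} × (-9/80, 1/3)) ∪ (ℤ × (7/46, 4⋅ℯ])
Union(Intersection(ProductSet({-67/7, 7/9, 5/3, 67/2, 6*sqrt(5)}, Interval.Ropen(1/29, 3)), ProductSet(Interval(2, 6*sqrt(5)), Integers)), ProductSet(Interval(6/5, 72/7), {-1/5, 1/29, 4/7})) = Union(ProductSet({6*sqrt(5)}, Range(1, 3, 1)), ProductSet(Interval(6/5, 72/7), {-1/5, 1/29, 4/7}))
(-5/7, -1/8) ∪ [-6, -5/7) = [-6, -5/7) ∪ (-5/7, -1/8)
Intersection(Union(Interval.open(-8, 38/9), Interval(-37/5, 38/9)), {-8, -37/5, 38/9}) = {-37/5, 38/9}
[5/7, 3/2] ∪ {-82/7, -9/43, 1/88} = {-82/7, -9/43, 1/88} ∪ [5/7, 3/2]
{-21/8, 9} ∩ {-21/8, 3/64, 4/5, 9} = {-21/8, 9}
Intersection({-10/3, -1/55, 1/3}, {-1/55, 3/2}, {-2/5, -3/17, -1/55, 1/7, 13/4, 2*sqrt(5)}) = {-1/55}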